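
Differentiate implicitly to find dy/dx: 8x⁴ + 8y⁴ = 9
Differentiate the relation implicitly: treat y = y(x) and apply the chain rule, so every y-derivative picks up a y' = dy/dx factor.

With everything moved to the left-hand side, differentiate term by term:
  d/dx[8x^4] = 32x^3
  d/dx[8y^4] = 32y^3·y'
  d/dx[-9] = 0

Separating the contributions that come from x directly and those that come through y:
  without y':      32x^3
  multiplying y':  32y^3

so (32x^3) + (32y^3)·y' = 0, and therefore
  dy/dx = -(32x^3)/(32y^3) = -x^3/y^3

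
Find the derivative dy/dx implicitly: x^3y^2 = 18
Apply d/dx to both sides, remembering that y depends on x. Each occurrence of y therefore brings in a y' = dy/dx via the chain rule.

With F(x, y) equal to the left-hand side minus the right, differentiate F term by term:
  d/dx[x^3y^2] = 2x^3y·y' + 3x^2y^2
  d/dx[-18] = 0
Adding these up, d/dx[F] = 0 becomes
  (3x^2y^2) + (2x^3y)·y' = 0,
so isolating y',
  dy/dx = -(3x^2y^2)/(2x^3y) = -3y/(2x)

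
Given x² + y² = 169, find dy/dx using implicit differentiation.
Apply d/dx to both sides, remembering that y depends on x. Each occurrence of y therefore brings in a y' = dy/dx via the chain rule.

With F(x, y) equal to the left-hand side minus the right, differentiate F term by term:
  d/dx[x^2] = 2x
  d/dx[y^2] = 2y·y'
  d/dx[-169] = 0
Adding these up, d/dx[F] = 0 becomes
  (2x) + (2y)·y' = 0,
so isolating y',
  dy/dx = -(2x)/(2y) = -x/y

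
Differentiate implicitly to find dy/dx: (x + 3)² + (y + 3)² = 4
Apply d/dx to both sides, remembering that y depends on x. Each occurrence of y therefore brings in a y' = dy/dx via the chain rule.

With F(x, y) equal to the left-hand side minus the right, differentiate F term by term:
  d/dx[(x + 3)^2] = 2x + 6
  d/dx[(y + 3)^2] = 2·y'(y + 3)
  d/dx[-4] = 0
Adding these up, d/dx[F] = 0 becomes
  (2x + 6) + (2y + 6)·y' = 0,
so isolating y',
  dy/dx = -(2x + 6)/(2y + 6) = (-x - 3)/(y + 3)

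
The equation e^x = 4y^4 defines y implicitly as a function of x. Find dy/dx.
Differentiate both sides with respect to x, treating y as y(x). By the chain rule, any term containing y contributes a factor of y' = dy/dx when we differentiate it.

Move every term to one side and write the relation as F(x, y) = 0. Term by term,
  d/dx[-4y^4] = -16y^3·y'
  d/dx[e^(x)] = e^(x)

The pieces without y' make up ∂F/∂x and the coefficient of y' is ∂F/∂y:
  ∂F/∂x = e^(x),
  ∂F/∂y = -16y^3.

Since d/dx[F] = ∂F/∂x + (∂F/∂y)·y' = 0, solve for y':
  (∂F/∂y)·y' = -∂F/∂x
  dy/dx = -(∂F/∂x)/(∂F/∂y) = -(e^(x))/(-16y^3) = e^(x)/(16y^3)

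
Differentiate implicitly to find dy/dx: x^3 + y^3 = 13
Take d/dx of both sides. Since y is implicitly a function of x, the chain rule attaches a y' = dy/dx factor whenever we differentiate through y.

Set F(x, y) = (left side) − (right side), so the curve is F = 0. Differentiating each term of F:
  d/dx[x^3] = 3x^2
  d/dx[y^3] = 3y^2·y'
  d/dx[-13] = 0

Collecting, the y'-free part is the partial derivative in x and the y' coefficient is the partial derivative in y:
  ∂F/∂x = 3x^2
  ∂F/∂y = 3y^2

so d/dx[F(x, y(x))] = ∂F/∂x + (∂F/∂y)·y' = 0. Rearranging,
  dy/dx = -(∂F/∂x)/(∂F/∂y) = -(3x^2)/(3y^2) = -x^2/y^2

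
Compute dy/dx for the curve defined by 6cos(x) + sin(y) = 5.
Differentiate both sides with respect to x, treating y as y(x). By the chain rule, any term containing y contributes a factor of y' = dy/dx when we differentiate it.

Move every term to one side and write the relation as F(x, y) = 0. Term by term,
  d/dx[sin(y)] = y'·cos(y)
  d/dx[6cos(x)] = -6sin(x)
  d/dx[-5] = 0

The pieces without y' make up ∂F/∂x and the coefficient of y' is ∂F/∂y:
  ∂F/∂x = -6sin(x),
  ∂F/∂y = cos(y).

Since d/dx[F] = ∂F/∂x + (∂F/∂y)·y' = 0, solve for y':
  (∂F/∂y)·y' = -∂F/∂x
  dy/dx = -(∂F/∂x)/(∂F/∂y) = -(-6sin(x))/(cos(y)) = 6sin(x)/cos(y)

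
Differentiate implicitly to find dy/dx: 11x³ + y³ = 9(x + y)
Differentiate the relation implicitly: treat y = y(x) and apply the chain rule, so every y-derivative picks up a y' = dy/dx factor.

With everything moved to the left-hand side, differentiate term by term:
  d/dx[11x^3] = 33x^2
  d/dx[-9x] = -9
  d/dx[y^3] = 3y^2·y'
  d/dx[-9y] = -9·y'

Separating the contributions that come from x directly and those that come through y:
  without y':      33x^2 - 9
  multiplying y':  3y^2 - 9

so (33x^2 - 9) + (3y^2 - 9)·y' = 0, and therefore
  dy/dx = -(33x^2 - 9)/(3y^2 - 9) = (3 - 11x^2)/(y^2 - 3)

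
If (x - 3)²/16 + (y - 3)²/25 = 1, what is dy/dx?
Take d/dx of both sides. Since y is implicitly a function of x, the chain rule attaches a y' = dy/dx factor whenever we differentiate through y.

Set F(x, y) = (left side) − (right side), so the curve is F = 0. Differentiating each term of F:
  d/dx[(x - 3)^2/16] = x/8 - 3/8
  d/dx[(y - 3)^2/25] = 2·y'(y - 3)/25
  d/dx[-1] = 0

Collecting, the y'-free part is the partial derivative in x and the y' coefficient is the partial derivative in y:
  ∂F/∂x = x/8 - 3/8
  ∂F/∂y = 2y/25 - 6/25

so d/dx[F(x, y(x))] = ∂F/∂x + (∂F/∂y)·y' = 0. Rearranging,
  dy/dx = -(∂F/∂x)/(∂F/∂y) = -(x/8 - 3/8)/(2y/25 - 6/25)
        = -((x - 3)/8)/(2(y - 3)/25) = 25(3 - x)/(16(y - 3))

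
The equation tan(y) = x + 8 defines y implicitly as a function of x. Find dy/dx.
Differentiate both sides with respect to x, treating y as y(x). By the chain rule, any term containing y contributes a factor of y' = dy/dx when we differentiate it.

Move every term to one side and write the relation as F(x, y) = 0. Term by term,
  d/dx[-x] = -1
  d/dx[tan(y)] = y'(tan(y)^2 + 1)
  d/dx[-8] = 0

The pieces without y' make up ∂F/∂x and the coefficient of y' is ∂F/∂y:
  ∂F/∂x = -1,
  ∂F/∂y = tan(y)^2 + 1.

Since d/dx[F] = ∂F/∂x + (∂F/∂y)·y' = 0, solve for y':
  (∂F/∂y)·y' = -∂F/∂x
  dy/dx = -(∂F/∂x)/(∂F/∂y) = -(-1)/(tan(y)^2 + 1) = cos(y)^2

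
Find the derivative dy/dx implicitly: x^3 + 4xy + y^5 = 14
Apply d/dx to both sides, remembering that y depends on x. Each occurrence of y therefore brings in a y' = dy/dx via the chain rule.

With F(x, y) equal to the left-hand side minus the right, differentiate F term by term:
  d/dx[x^3] = 3x^2
  d/dx[4xy] = 4x·y' + 4y
  d/dx[y^5] = 5y^4·y'
  d/dx[-14] = 0
Adding these up, d/dx[F] = 0 becomes
  (3x^2 + 4y) + (4x + 5y^4)·y' = 0,
so isolating y',
  dy/dx = -(3x^2 + 4y)/(4x + 5y^4) = (-3x^2 - 4y)/(4x + 5y^4)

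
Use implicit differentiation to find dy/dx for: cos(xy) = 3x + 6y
Apply d/dx to both sides, remembering that y depends on x. Each occurrence of y therefore brings in a y' = dy/dx via the chain rule.

With F(x, y) equal to the left-hand side minus the right, differentiate F term by term:
  d/dx[-3x] = -3
  d/dx[-6y] = -6·y'
  d/dx[cos(xy)] = -(x·y' + y)·sin(xy)
Adding these up, d/dx[F] = 0 becomes
  (-y·sin(xy) - 3) + (-x·sin(xy) - 6)·y' = 0,
so isolating y',
  dy/dx = -(-y·sin(xy) - 3)/(-x·sin(xy) - 6) = -(y·sin(xy) + 3)/(x·sin(xy) + 6)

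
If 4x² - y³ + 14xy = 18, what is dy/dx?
Take d/dx of both sides. Since y is implicitly a function of x, the chain rule attaches a y' = dy/dx factor whenever we differentiate through y.

Set F(x, y) = (left side) − (right side), so the curve is F = 0. Differentiating each term of F:
  d/dx[4x^2] = 8x
  d/dx[14xy] = 14x·y' + 14y
  d/dx[-y^3] = -3y^2·y'
  d/dx[-18] = 0

Collecting, the y'-free part is the partial derivative in x and the y' coefficient is the partial derivative in y:
  ∂F/∂x = 8x + 14y
  ∂F/∂y = 14x - 3y^2

so d/dx[F(x, y(x))] = ∂F/∂x + (∂F/∂y)·y' = 0. Rearranging,
  dy/dx = -(∂F/∂x)/(∂F/∂y) = -(8x + 14y)/(14x - 3y^2) = 2(-4x - 7y)/(14x - 3y^2)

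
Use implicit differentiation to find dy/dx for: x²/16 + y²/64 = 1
Differentiate the relation implicitly: treat y = y(x) and apply the chain rule, so every y-derivative picks up a y' = dy/dx factor.

With everything moved to the left-hand side, differentiate term by term:
  d/dx[x^2/16] = x/8
  d/dx[y^2/64] = y·y'/32
  d/dx[-1] = 0

Separating the contributions that come from x directly and those that come through y:
  without y':      x/8
  multiplying y':  y/32

so (x/8) + (y/32)·y' = 0, and therefore
  dy/dx = -(x/8)/(y/32) = -4x/y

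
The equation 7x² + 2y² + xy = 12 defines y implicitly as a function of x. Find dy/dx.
Take d/dx of both sides. Since y is implicitly a function of x, the chain rule attaches a y' = dy/dx factor whenever we differentiate through y.

Set F(x, y) = (left side) − (right side), so the curve is F = 0. Differentiating each term of F:
  d/dx[7x^2] = 14x
  d/dx[xy] = x·y' + y
  d/dx[2y^2] = 4y·y'
  d/dx[-12] = 0

Collecting, the y'-free part is the partial derivative in x and the y' coefficient is the partial derivative in y:
  ∂F/∂x = 14x + y
  ∂F/∂y = x + 4y

so d/dx[F(x, y(x))] = ∂F/∂x + (∂F/∂y)·y' = 0. Rearranging,
  dy/dx = -(∂F/∂x)/(∂F/∂y) = -(14x + y)/(x + 4y) = (-14x - y)/(x + 4y)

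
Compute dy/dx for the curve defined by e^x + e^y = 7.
Differentiate both sides with respect to x, treating y as y(x). By the chain rule, any term containing y contributes a factor of y' = dy/dx when we differentiate it.

Move every term to one side and write the relation as F(x, y) = 0. Term by term,
  d/dx[e^(x)] = e^(x)
  d/dx[e^(y)] = y'·e^(y)
  d/dx[-7] = 0

The pieces without y' make up ∂F/∂x and the coefficient of y' is ∂F/∂y:
  ∂F/∂x = e^(x),
  ∂F/∂y = e^(y).

Since d/dx[F] = ∂F/∂x + (∂F/∂y)·y' = 0, solve for y':
  (∂F/∂y)·y' = -∂F/∂x
  dy/dx = -(∂F/∂x)/(∂F/∂y) = -(e^(x))/(e^(y)) = -e^(x - y)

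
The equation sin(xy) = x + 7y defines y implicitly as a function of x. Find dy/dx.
Apply d/dx to both sides, remembering that y depends on x. Each occurrence of y therefore brings in a y' = dy/dx via the chain rule.

With F(x, y) equal to the left-hand side minus the right, differentiate F term by term:
  d/dx[-x] = -1
  d/dx[-7y] = -7·y'
  d/dx[sin(xy)] = (x·y' + y)·cos(xy)
Adding these up, d/dx[F] = 0 becomes
  (y·cos(xy) - 1) + (x·cos(xy) - 7)·y' = 0,
so isolating y',
  dy/dx = -(y·cos(xy) - 1)/(x·cos(xy) - 7) = (-y·cos(xy) + 1)/(x·cos(xy) - 7)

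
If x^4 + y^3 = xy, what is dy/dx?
Take d/dx of both sides. Since y is implicitly a function of x, the chain rule attaches a y' = dy/dx factor whenever we differentiate through y.

Set F(x, y) = (left side) − (right side), so the curve is F = 0. Differentiating each term of F:
  d/dx[x^4] = 4x^3
  d/dx[-xy] = -x·y' - y
  d/dx[y^3] = 3y^2·y'

Collecting, the y'-free part is the partial derivative in x and the y' coefficient is the partial derivative in y:
  ∂F/∂x = 4x^3 - y
  ∂F/∂y = -x + 3y^2

so d/dx[F(x, y(x))] = ∂F/∂x + (∂F/∂y)·y' = 0. Rearranging,
  dy/dx = -(∂F/∂x)/(∂F/∂y) = -(4x^3 - y)/(-x + 3y^2) = (4x^3 - y)/(x - 3y^2)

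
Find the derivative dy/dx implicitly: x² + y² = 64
Take d/dx of both sides. Since y is implicitly a function of x, the chain rule attaches a y' = dy/dx factor whenever we differentiate through y.

Set F(x, y) = (left side) − (right side), so the curve is F = 0. Differentiating each term of F:
  d/dx[x^2] = 2x
  d/dx[y^2] = 2y·y'
  d/dx[-64] = 0

Collecting, the y'-free part is the partial derivative in x and the y' coefficient is the partial derivative in y:
  ∂F/∂x = 2x
  ∂F/∂y = 2y

so d/dx[F(x, y(x))] = ∂F/∂x + (∂F/∂y)·y' = 0. Rearranging,
  dy/dx = -(∂F/∂x)/(∂F/∂y) = -(2x)/(2y) = -x/y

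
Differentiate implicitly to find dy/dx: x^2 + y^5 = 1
Take d/dx of both sides. Since y is implicitly a function of x, the chain rule attaches a y' = dy/dx factor whenever we differentiate through y.

Set F(x, y) = (left side) − (right side), so the curve is F = 0. Differentiating each term of F:
  d/dx[x^2] = 2x
  d/dx[y^5] = 5y^4·y'
  d/dx[-1] = 0

Collecting, the y'-free part is the partial derivative in x and the y' coefficient is the partial derivative in y:
  ∂F/∂x = 2x
  ∂F/∂y = 5y^4

so d/dx[F(x, y(x))] = ∂F/∂x + (∂F/∂y)·y' = 0. Rearranging,
  dy/dx = -(∂F/∂x)/(∂F/∂y) = -(2x)/(5y^4) = -2x/(5y^4)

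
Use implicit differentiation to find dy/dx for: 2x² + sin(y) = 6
Differentiate both sides with respect to x, treating y as y(x). By the chain rule, any term containing y contributes a factor of y' = dy/dx when we differentiate it.

Move every term to one side and write the relation as F(x, y) = 0. Term by term,
  d/dx[2x^2] = 4x
  d/dx[sin(y)] = y'·cos(y)
  d/dx[-6] = 0

The pieces without y' make up ∂F/∂x and the coefficient of y' is ∂F/∂y:
  ∂F/∂x = 4x,
  ∂F/∂y = cos(y).

Since d/dx[F] = ∂F/∂x + (∂F/∂y)·y' = 0, solve for y':
  (∂F/∂y)·y' = -∂F/∂x
  dy/dx = -(∂F/∂x)/(∂F/∂y) = -(4x)/(cos(y)) = -4x/cos(y)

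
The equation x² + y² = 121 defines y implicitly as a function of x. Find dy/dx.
Differentiate both sides with respect to x, treating y as y(x). By the chain rule, any term containing y contributes a factor of y' = dy/dx when we differentiate it.

Move every term to one side and write the relation as F(x, y) = 0. Term by term,
  d/dx[x^2] = 2x
  d/dx[y^2] = 2y·y'
  d/dx[-121] = 0

The pieces without y' make up ∂F/∂x and the coefficient of y' is ∂F/∂y:
  ∂F/∂x = 2x,
  ∂F/∂y = 2y.

Since d/dx[F] = ∂F/∂x + (∂F/∂y)·y' = 0, solve for y':
  (∂F/∂y)·y' = -∂F/∂x
  dy/dx = -(∂F/∂x)/(∂F/∂y) = -(2x)/(2y) = -x/y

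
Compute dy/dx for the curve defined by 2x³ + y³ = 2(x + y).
Differentiate the relation implicitly: treat y = y(x) and apply the chain rule, so every y-derivative picks up a y' = dy/dx factor.

With everything moved to the left-hand side, differentiate term by term:
  d/dx[2x^3] = 6x^2
  d/dx[-2x] = -2
  d/dx[y^3] = 3y^2·y'
  d/dx[-2y] = -2·y'

Separating the contributions that come from x directly and those that come through y:
  without y':      6x^2 - 2
  multiplying y':  3y^2 - 2

so (6x^2 - 2) + (3y^2 - 2)·y' = 0, and therefore
  dy/dx = -(6x^2 - 2)/(3y^2 - 2) = 2(1 - 3x^2)/(3y^2 - 2)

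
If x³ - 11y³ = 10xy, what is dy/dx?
Differentiate both sides with respect to x, treating y as y(x). By the chain rule, any term containing y contributes a factor of y' = dy/dx when we differentiate it.

Move every term to one side and write the relation as F(x, y) = 0. Term by term,
  d/dx[x^3] = 3x^2
  d/dx[-10xy] = -10x·y' - 10y
  d/dx[-11y^3] = -33y^2·y'

The pieces without y' make up ∂F/∂x and the coefficient of y' is ∂F/∂y:
  ∂F/∂x = 3x^2 - 10y,
  ∂F/∂y = -10x - 33y^2.

Since d/dx[F] = ∂F/∂x + (∂F/∂y)·y' = 0, solve for y':
  (∂F/∂y)·y' = -∂F/∂x
  dy/dx = -(∂F/∂x)/(∂F/∂y) = -(3x^2 - 10y)/(-10x - 33y^2) = (3x^2 - 10y)/(10x + 33y^2)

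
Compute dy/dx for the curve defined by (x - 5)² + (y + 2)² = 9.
Differentiate both sides with respect to x, treating y as y(x). By the chain rule, any term containing y contributes a factor of y' = dy/dx when we differentiate it.

Move every term to one side and write the relation as F(x, y) = 0. Term by term,
  d/dx[(x - 5)^2] = 2x - 10
  d/dx[(y + 2)^2] = 2·y'(y + 2)
  d/dx[-9] = 0

The pieces without y' make up ∂F/∂x and the coefficient of y' is ∂F/∂y:
  ∂F/∂x = 2x - 10,
  ∂F/∂y = 2y + 4.

Since d/dx[F] = ∂F/∂x + (∂F/∂y)·y' = 0, solve for y':
  (∂F/∂y)·y' = -∂F/∂x
  dy/dx = -(∂F/∂x)/(∂F/∂y) = -(2x - 10)/(2y + 4) = (5 - x)/(y + 2)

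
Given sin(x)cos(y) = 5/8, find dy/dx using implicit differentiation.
Differentiate both sides with respect to x, treating y as y(x). By the chain rule, any term containing y contributes a factor of y' = dy/dx when we differentiate it.

Move every term to one side and write the relation as F(x, y) = 0. Term by term,
  d/dx[sin(x)·cos(y)] = -y'·sin(x)·sin(y) + cos(x)·cos(y)
  d/dx[-5/8] = 0

The pieces without y' make up ∂F/∂x and the coefficient of y' is ∂F/∂y:
  ∂F/∂x = cos(x)·cos(y),
  ∂F/∂y = -sin(x)·sin(y).

Since d/dx[F] = ∂F/∂x + (∂F/∂y)·y' = 0, solve for y':
  (∂F/∂y)·y' = -∂F/∂x
  dy/dx = -(∂F/∂x)/(∂F/∂y) = -(cos(x)·cos(y))/(-sin(x)·sin(y)) = 1/(tan(x)·tan(y))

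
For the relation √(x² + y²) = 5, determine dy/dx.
Differentiate the relation implicitly: treat y = y(x) and apply the chain rule, so every y-derivative picks up a y' = dy/dx factor.

With everything moved to the left-hand side, differentiate term by term:
  d/dx[√(x^2 + y^2)] = (x + y·y')/√(x^2 + y^2)
  d/dx[-5] = 0

Separating the contributions that come from x directly and those that come through y:
  without y':      x/√(x^2 + y^2)
  multiplying y':  y/√(x^2 + y^2)

so (x/√(x^2 + y^2)) + (y/√(x^2 + y^2))·y' = 0, and therefore
  dy/dx = -(x/√(x^2 + y^2))/(y/√(x^2 + y^2)) = -x/y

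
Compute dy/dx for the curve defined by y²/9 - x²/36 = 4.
Take d/dx of both sides. Since y is implicitly a function of x, the chain rule attaches a y' = dy/dx factor whenever we differentiate through y.

Set F(x, y) = (left side) − (right side), so the curve is F = 0. Differentiating each term of F:
  d/dx[-x^2/36] = -x/18
  d/dx[y^2/9] = 2y·y'/9
  d/dx[-4] = 0

Collecting, the y'-free part is the partial derivative in x and the y' coefficient is the partial derivative in y:
  ∂F/∂x = -x/18
  ∂F/∂y = 2y/9

so d/dx[F(x, y(x))] = ∂F/∂x + (∂F/∂y)·y' = 0. Rearranging,
  dy/dx = -(∂F/∂x)/(∂F/∂y) = -(-x/18)/(2y/9) = x/(4y)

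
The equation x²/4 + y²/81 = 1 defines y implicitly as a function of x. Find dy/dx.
Differentiate both sides with respect to x, treating y as y(x). By the chain rule, any term containing y contributes a factor of y' = dy/dx when we differentiate it.

Move every term to one side and write the relation as F(x, y) = 0. Term by term,
  d/dx[x^2/4] = x/2
  d/dx[y^2/81] = 2y·y'/81
  d/dx[-1] = 0

The pieces without y' make up ∂F/∂x and the coefficient of y' is ∂F/∂y:
  ∂F/∂x = x/2,
  ∂F/∂y = 2y/81.

Since d/dx[F] = ∂F/∂x + (∂F/∂y)·y' = 0, solve for y':
  (∂F/∂y)·y' = -∂F/∂x
  dy/dx = -(∂F/∂x)/(∂F/∂y) = -(x/2)/(2y/81) = -81x/(4y)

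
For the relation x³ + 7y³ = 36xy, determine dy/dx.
Apply d/dx to both sides, remembering that y depends on x. Each occurrence of y therefore brings in a y' = dy/dx via the chain rule.

With F(x, y) equal to the left-hand side minus the right, differentiate F term by term:
  d/dx[x^3] = 3x^2
  d/dx[-36xy] = -36x·y' - 36y
  d/dx[7y^3] = 21y^2·y'
Adding these up, d/dx[F] = 0 becomes
  (3x^2 - 36y) + (-36x + 21y^2)·y' = 0,
so isolating y',
  dy/dx = -(3x^2 - 36y)/(-36x + 21y^2) = (x^2 - 12y)/(12x - 7y^2)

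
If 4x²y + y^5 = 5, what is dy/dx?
Differentiate the relation implicitly: treat y = y(x) and apply the chain rule, so every y-derivative picks up a y' = dy/dx factor.

With everything moved to the left-hand side, differentiate term by term:
  d/dx[4x^2y] = 4x^2·y' + 8xy
  d/dx[y^5] = 5y^4·y'
  d/dx[-5] = 0

Separating the contributions that come from x directly and those that come through y:
  without y':      8xy
  multiplying y':  4x^2 + 5y^4

so (8xy) + (4x^2 + 5y^4)·y' = 0, and therefore
  dy/dx = -(8xy)/(4x^2 + 5y^4) = -8xy/(4x^2 + 5y^4)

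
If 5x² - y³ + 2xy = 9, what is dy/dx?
Differentiate the relation implicitly: treat y = y(x) and apply the chain rule, so every y-derivative picks up a y' = dy/dx factor.

With everything moved to the left-hand side, differentiate term by term:
  d/dx[5x^2] = 10x
  d/dx[2xy] = 2x·y' + 2y
  d/dx[-y^3] = -3y^2·y'
  d/dx[-9] = 0

Separating the contributions that come from x directly and those that come through y:
  without y':      10x + 2y
  multiplying y':  2x - 3y^2

so (10x + 2y) + (2x - 3y^2)·y' = 0, and therefore
  dy/dx = -(10x + 2y)/(2x - 3y^2) = 2(-5x - y)/(2x - 3y^2)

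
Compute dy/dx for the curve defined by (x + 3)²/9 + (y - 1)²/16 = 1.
Differentiate the relation implicitly: treat y = y(x) and apply the chain rule, so every y-derivative picks up a y' = dy/dx factor.

With everything moved to the left-hand side, differentiate term by term:
  d/dx[(x + 3)^2/9] = 2x/9 + 2/3
  d/dx[(y - 1)^2/16] = y'(y - 1)/8
  d/dx[-1] = 0

Separating the contributions that come from x directly and those that come through y:
  without y':      2x/9 + 2/3
  multiplying y':  y/8 - 1/8

so (2x/9 + 2/3) + (y/8 - 1/8)·y' = 0, and therefore
  dy/dx = -(2x/9 + 2/3)/(y/8 - 1/8)
        = -(2(x + 3)/9)/((y - 1)/8) = 16(-x - 3)/(9(y - 1))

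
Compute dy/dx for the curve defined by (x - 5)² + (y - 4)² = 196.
Differentiate the relation implicitly: treat y = y(x) and apply the chain rule, so every y-derivative picks up a y' = dy/dx factor.

With everything moved to the left-hand side, differentiate term by term:
  d/dx[(x - 5)^2] = 2x - 10
  d/dx[(y - 4)^2] = 2·y'(y - 4)
  d/dx[-196] = 0

Separating the contributions that come from x directly and those that come through y:
  without y':      2x - 10
  multiplying y':  2y - 8

so (2x - 10) + (2y - 8)·y' = 0, and therefore
  dy/dx = -(2x - 10)/(2y - 8) = (5 - x)/(y - 4)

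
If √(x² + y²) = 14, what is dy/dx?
Apply d/dx to both sides, remembering that y depends on x. Each occurrence of y therefore brings in a y' = dy/dx via the chain rule.

With F(x, y) equal to the left-hand side minus the right, differentiate F term by term:
  d/dx[√(x^2 + y^2)] = (x + y·y')/√(x^2 + y^2)
  d/dx[-14] = 0
Adding these up, d/dx[F] = 0 becomes
  (x/√(x^2 + y^2)) + (y/√(x^2 + y^2))·y' = 0,
so isolating y',
  dy/dx = -(x/√(x^2 + y^2))/(y/√(x^2 + y^2)) = -x/y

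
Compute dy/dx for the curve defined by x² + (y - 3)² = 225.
Take d/dx of both sides. Since y is implicitly a function of x, the chain rule attaches a y' = dy/dx factor whenever we differentiate through y.

Set F(x, y) = (left side) − (right side), so the curve is F = 0. Differentiating each term of F:
  d/dx[x^2] = 2x
  d/dx[(y - 3)^2] = 2·y'(y - 3)
  d/dx[-225] = 0

Collecting, the y'-free part is the partial derivative in x and the y' coefficient is the partial derivative in y:
  ∂F/∂x = 2x
  ∂F/∂y = 2y - 6

so d/dx[F(x, y(x))] = ∂F/∂x + (∂F/∂y)·y' = 0. Rearranging,
  dy/dx = -(∂F/∂x)/(∂F/∂y) = -(2x)/(2y - 6) = -x/(y - 3)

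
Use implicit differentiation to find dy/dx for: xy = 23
Apply d/dx to both sides, remembering that y depends on x. Each occurrence of y therefore brings in a y' = dy/dx via the chain rule.

With F(x, y) equal to the left-hand side minus the right, differentiate F term by term:
  d/dx[xy] = x·y' + y
  d/dx[-23] = 0
Adding these up, d/dx[F] = 0 becomes
  (y) + (x)·y' = 0,
so isolating y',
  dy/dx = -(y)/(x) = -y/x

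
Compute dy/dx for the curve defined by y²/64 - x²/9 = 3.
Take d/dx of both sides. Since y is implicitly a function of x, the chain rule attaches a y' = dy/dx factor whenever we differentiate through y.

Set F(x, y) = (left side) − (right side), so the curve is F = 0. Differentiating each term of F:
  d/dx[-x^2/9] = -2x/9
  d/dx[y^2/64] = y·y'/32
  d/dx[-3] = 0

Collecting, the y'-free part is the partial derivative in x and the y' coefficient is the partial derivative in y:
  ∂F/∂x = -2x/9
  ∂F/∂y = y/32

so d/dx[F(x, y(x))] = ∂F/∂x + (∂F/∂y)·y' = 0. Rearranging,
  dy/dx = -(∂F/∂x)/(∂F/∂y) = -(-2x/9)/(y/32) = 64x/(9y)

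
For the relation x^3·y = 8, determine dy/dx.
Differentiate the relation implicitly: treat y = y(x) and apply the chain rule, so every y-derivative picks up a y' = dy/dx factor.

With everything moved to the left-hand side, differentiate term by term:
  d/dx[x^3y] = x^3·y' + 3x^2y
  d/dx[-8] = 0

Separating the contributions that come from x directly and those that come through y:
  without y':      3x^2y
  multiplying y':  x^3

so (3x^2y) + (x^3)·y' = 0, and therefore
  dy/dx = -(3x^2y)/(x^3) = -3y/x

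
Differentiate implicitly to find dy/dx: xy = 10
Differentiate both sides with respect to x, treating y as y(x). By the chain rule, any term containing y contributes a factor of y' = dy/dx when we differentiate it.

Move every term to one side and write the relation as F(x, y) = 0. Term by term,
  d/dx[xy] = x·y' + y
  d/dx[-10] = 0

The pieces without y' make up ∂F/∂x and the coefficient of y' is ∂F/∂y:
  ∂F/∂x = y,
  ∂F/∂y = x.

Since d/dx[F] = ∂F/∂x + (∂F/∂y)·y' = 0, solve for y':
  (∂F/∂y)·y' = -∂F/∂x
  dy/dx = -(∂F/∂x)/(∂F/∂y) = -(y)/(x) = -y/x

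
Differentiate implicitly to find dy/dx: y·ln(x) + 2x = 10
Take d/dx of both sides. Since y is implicitly a function of x, the chain rule attaches a y' = dy/dx factor whenever we differentiate through y.

Set F(x, y) = (left side) − (right side), so the curve is F = 0. Differentiating each term of F:
  d/dx[2x] = 2
  d/dx[y·ln(x)] = y'·ln(x) + y/x
  d/dx[-10] = 0

Collecting, the y'-free part is the partial derivative in x and the y' coefficient is the partial derivative in y:
  ∂F/∂x = 2 + y/x
  ∂F/∂y = ln(x)

so d/dx[F(x, y(x))] = ∂F/∂x + (∂F/∂y)·y' = 0. Rearranging,
  dy/dx = -(∂F/∂x)/(∂F/∂y) = -(2 + y/x)/(ln(x))
        = -((2x + y)/x)/(ln(x)) = (-2x - y)/(x·ln(x))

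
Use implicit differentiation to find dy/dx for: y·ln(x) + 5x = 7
Take d/dx of both sides. Since y is implicitly a function of x, the chain rule attaches a y' = dy/dx factor whenever we differentiate through y.

Set F(x, y) = (left side) − (right side), so the curve is F = 0. Differentiating each term of F:
  d/dx[5x] = 5
  d/dx[y·ln(x)] = y'·ln(x) + y/x
  d/dx[-7] = 0

Collecting, the y'-free part is the partial derivative in x and the y' coefficient is the partial derivative in y:
  ∂F/∂x = 5 + y/x
  ∂F/∂y = ln(x)

so d/dx[F(x, y(x))] = ∂F/∂x + (∂F/∂y)·y' = 0. Rearranging,
  dy/dx = -(∂F/∂x)/(∂F/∂y) = -(5 + y/x)/(ln(x))
        = -((5x + y)/x)/(ln(x)) = (-5x - y)/(x·ln(x))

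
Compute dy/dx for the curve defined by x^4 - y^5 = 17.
Differentiate the relation implicitly: treat y = y(x) and apply the chain rule, so every y-derivative picks up a y' = dy/dx factor.

With everything moved to the left-hand side, differentiate term by term:
  d/dx[x^4] = 4x^3
  d/dx[-y^5] = -5y^4·y'
  d/dx[-17] = 0

Separating the contributions that come from x directly and those that come through y:
  without y':      4x^3
  multiplying y':  -5y^4

so (4x^3) + (-5y^4)·y' = 0, and therefore
  dy/dx = -(4x^3)/(-5y^4) = 4x^3/(5y^4)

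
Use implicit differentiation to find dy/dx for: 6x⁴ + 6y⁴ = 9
Take d/dx of both sides. Since y is implicitly a function of x, the chain rule attaches a y' = dy/dx factor whenever we differentiate through y.

Set F(x, y) = (left side) − (right side), so the curve is F = 0. Differentiating each term of F:
  d/dx[6x^4] = 24x^3
  d/dx[6y^4] = 24y^3·y'
  d/dx[-9] = 0

Collecting, the y'-free part is the partial derivative in x and the y' coefficient is the partial derivative in y:
  ∂F/∂x = 24x^3
  ∂F/∂y = 24y^3

so d/dx[F(x, y(x))] = ∂F/∂x + (∂F/∂y)·y' = 0. Rearranging,
  dy/dx = -(∂F/∂x)/(∂F/∂y) = -(24x^3)/(24y^3) = -x^3/y^3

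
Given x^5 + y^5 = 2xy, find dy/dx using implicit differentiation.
Differentiate the relation implicitly: treat y = y(x) and apply the chain rule, so every y-derivative picks up a y' = dy/dx factor.

With everything moved to the left-hand side, differentiate term by term:
  d/dx[x^5] = 5x^4
  d/dx[-2xy] = -2x·y' - 2y
  d/dx[y^5] = 5y^4·y'

Separating the contributions that come from x directly and those that come through y:
  without y':      5x^4 - 2y
  multiplying y':  -2x + 5y^4

so (5x^4 - 2y) + (-2x + 5y^4)·y' = 0, and therefore
  dy/dx = -(5x^4 - 2y)/(-2x + 5y^4) = (5x^4 - 2y)/(2x - 5y^4)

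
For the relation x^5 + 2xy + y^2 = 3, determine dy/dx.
Apply d/dx to both sides, remembering that y depends on x. Each occurrence of y therefore brings in a y' = dy/dx via the chain rule.

With F(x, y) equal to the left-hand side minus the right, differentiate F term by term:
  d/dx[x^5] = 5x^4
  d/dx[2xy] = 2x·y' + 2y
  d/dx[y^2] = 2y·y'
  d/dx[-3] = 0
Adding these up, d/dx[F] = 0 becomes
  (5x^4 + 2y) + (2x + 2y)·y' = 0,
so isolating y',
  dy/dx = -(5x^4 + 2y)/(2x + 2y) = (-5x^4/2 - y)/(x + y)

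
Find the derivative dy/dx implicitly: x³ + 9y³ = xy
Apply d/dx to both sides, remembering that y depends on x. Each occurrence of y therefore brings in a y' = dy/dx via the chain rule.

With F(x, y) equal to the left-hand side minus the right, differentiate F term by term:
  d/dx[x^3] = 3x^2
  d/dx[-xy] = -x·y' - y
  d/dx[9y^3] = 27y^2·y'
Adding these up, d/dx[F] = 0 becomes
  (3x^2 - y) + (-x + 27y^2)·y' = 0,
so isolating y',
  dy/dx = -(3x^2 - y)/(-x + 27y^2) = (3x^2 - y)/(x - 27y^2)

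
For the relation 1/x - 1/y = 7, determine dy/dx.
Differentiate both sides with respect to x, treating y as y(x). By the chain rule, any term containing y contributes a factor of y' = dy/dx when we differentiate it.

Move every term to one side and write the relation as F(x, y) = 0. Term by term,
  d/dx[-1/y] = y'/y^2
  d/dx[1/x] = -1/x^2
  d/dx[-7] = 0

The pieces without y' make up ∂F/∂x and the coefficient of y' is ∂F/∂y:
  ∂F/∂x = -1/x^2,
  ∂F/∂y = y^(-2).

Since d/dx[F] = ∂F/∂x + (∂F/∂y)·y' = 0, solve for y':
  (∂F/∂y)·y' = -∂F/∂x
  dy/dx = -(∂F/∂x)/(∂F/∂y) = -(-1/x^2)/(y^(-2)) = y^2/x^2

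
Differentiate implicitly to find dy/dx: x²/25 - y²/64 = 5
Apply d/dx to both sides, remembering that y depends on x. Each occurrence of y therefore brings in a y' = dy/dx via the chain rule.

With F(x, y) equal to the left-hand side minus the right, differentiate F term by term:
  d/dx[x^2/25] = 2x/25
  d/dx[-y^2/64] = -y·y'/32
  d/dx[-5] = 0
Adding these up, d/dx[F] = 0 becomes
  (2x/25) + (-y/32)·y' = 0,
so isolating y',
  dy/dx = -(2x/25)/(-y/32) = 64x/(25y)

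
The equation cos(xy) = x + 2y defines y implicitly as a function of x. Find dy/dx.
Differentiate both sides with respect to x, treating y as y(x). By the chain rule, any term containing y contributes a factor of y' = dy/dx when we differentiate it.

Move every term to one side and write the relation as F(x, y) = 0. Term by term,
  d/dx[-x] = -1
  d/dx[-2y] = -2·y'
  d/dx[cos(xy)] = -(x·y' + y)·sin(xy)

The pieces without y' make up ∂F/∂x and the coefficient of y' is ∂F/∂y:
  ∂F/∂x = -y·sin(xy) - 1,
  ∂F/∂y = -x·sin(xy) - 2.

Since d/dx[F] = ∂F/∂x + (∂F/∂y)·y' = 0, solve for y':
  (∂F/∂y)·y' = -∂F/∂x
  dy/dx = -(∂F/∂x)/(∂F/∂y) = -(-y·sin(xy) - 1)/(-x·sin(xy) - 2) = -(y·sin(xy) + 1)/(x·sin(xy) + 2)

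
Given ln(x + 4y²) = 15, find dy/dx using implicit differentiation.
Differentiate the relation implicitly: treat y = y(x) and apply the chain rule, so every y-derivative picks up a y' = dy/dx factor.

With everything moved to the left-hand side, differentiate term by term:
  d/dx[ln(x + 4y^2)] = (8y·y' + 1)/(x + 4y^2)
  d/dx[-15] = 0

Separating the contributions that come from x directly and those that come through y:
  without y':      1/(x + 4y^2)
  multiplying y':  8y/(x + 4y^2)

so (1/(x + 4y^2)) + (8y/(x + 4y^2))·y' = 0, and therefore
  dy/dx = -(1/(x + 4y^2))/(8y/(x + 4y^2)) = -1/(8y)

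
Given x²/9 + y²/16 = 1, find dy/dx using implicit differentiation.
Differentiate both sides with respect to x, treating y as y(x). By the chain rule, any term containing y contributes a factor of y' = dy/dx when we differentiate it.

Move every term to one side and write the relation as F(x, y) = 0. Term by term,
  d/dx[x^2/9] = 2x/9
  d/dx[y^2/16] = y·y'/8
  d/dx[-1] = 0

The pieces without y' make up ∂F/∂x and the coefficient of y' is ∂F/∂y:
  ∂F/∂x = 2x/9,
  ∂F/∂y = y/8.

Since d/dx[F] = ∂F/∂x + (∂F/∂y)·y' = 0, solve for y':
  (∂F/∂y)·y' = -∂F/∂x
  dy/dx = -(∂F/∂x)/(∂F/∂y) = -(2x/9)/(y/8) = -16x/(9y)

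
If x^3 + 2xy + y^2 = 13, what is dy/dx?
Differentiate the relation implicitly: treat y = y(x) and apply the chain rule, so every y-derivative picks up a y' = dy/dx factor.

With everything moved to the left-hand side, differentiate term by term:
  d/dx[x^3] = 3x^2
  d/dx[2xy] = 2x·y' + 2y
  d/dx[y^2] = 2y·y'
  d/dx[-13] = 0

Separating the contributions that come from x directly and those that come through y:
  without y':      3x^2 + 2y
  multiplying y':  2x + 2y

so (3x^2 + 2y) + (2x + 2y)·y' = 0, and therefore
  dy/dx = -(3x^2 + 2y)/(2x + 2y) = (-3x^2/2 - y)/(x + y)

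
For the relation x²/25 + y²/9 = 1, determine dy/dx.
Differentiate the relation implicitly: treat y = y(x) and apply the chain rule, so every y-derivative picks up a y' = dy/dx factor.

With everything moved to the left-hand side, differentiate term by term:
  d/dx[x^2/25] = 2x/25
  d/dx[y^2/9] = 2y·y'/9
  d/dx[-1] = 0

Separating the contributions that come from x directly and those that come through y:
  without y':      2x/25
  multiplying y':  2y/9

so (2x/25) + (2y/9)·y' = 0, and therefore
  dy/dx = -(2x/25)/(2y/9) = -9x/(25y)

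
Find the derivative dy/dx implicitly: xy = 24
Apply d/dx to both sides, remembering that y depends on x. Each occurrence of y therefore brings in a y' = dy/dx via the chain rule.

With F(x, y) equal to the left-hand side minus the right, differentiate F term by term:
  d/dx[xy] = x·y' + y
  d/dx[-24] = 0
Adding these up, d/dx[F] = 0 becomes
  (y) + (x)·y' = 0,
so isolating y',
  dy/dx = -(y)/(x) = -y/x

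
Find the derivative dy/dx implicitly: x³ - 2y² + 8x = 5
Differentiate the relation implicitly: treat y = y(x) and apply the chain rule, so every y-derivative picks up a y' = dy/dx factor.

With everything moved to the left-hand side, differentiate term by term:
  d/dx[x^3] = 3x^2
  d/dx[8x] = 8
  d/dx[-2y^2] = -4y·y'
  d/dx[-5] = 0

Separating the contributions that come from x directly and those that come through y:
  without y':      3x^2 + 8
  multiplying y':  -4y

so (3x^2 + 8) + (-4y)·y' = 0, and therefore
  dy/dx = -(3x^2 + 8)/(-4y) = (3x^2 + 8)/(4y)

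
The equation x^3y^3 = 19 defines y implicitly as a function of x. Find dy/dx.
Differentiate the relation implicitly: treat y = y(x) and apply the chain rule, so every y-derivative picks up a y' = dy/dx factor.

With everything moved to the left-hand side, differentiate term by term:
  d/dx[x^3y^3] = 3x^3y^2·y' + 3x^2y^3
  d/dx[-19] = 0

Separating the contributions that come from x directly and those that come through y:
  without y':      3x^2y^3
  multiplying y':  3x^3y^2

so (3x^2y^3) + (3x^3y^2)·y' = 0, and therefore
  dy/dx = -(3x^2y^3)/(3x^3y^2) = -y/x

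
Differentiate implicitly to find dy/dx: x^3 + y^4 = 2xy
Differentiate both sides with respect to x, treating y as y(x). By the chain rule, any term containing y contributes a factor of y' = dy/dx when we differentiate it.

Move every term to one side and write the relation as F(x, y) = 0. Term by term,
  d/dx[x^3] = 3x^2
  d/dx[-2xy] = -2x·y' - 2y
  d/dx[y^4] = 4y^3·y'

The pieces without y' make up ∂F/∂x and the coefficient of y' is ∂F/∂y:
  ∂F/∂x = 3x^2 - 2y,
  ∂F/∂y = -2x + 4y^3.

Since d/dx[F] = ∂F/∂x + (∂F/∂y)·y' = 0, solve for y':
  (∂F/∂y)·y' = -∂F/∂x
  dy/dx = -(∂F/∂x)/(∂F/∂y) = -(3x^2 - 2y)/(-2x + 4y^3) = (3x^2/2 - y)/(x - 2y^3)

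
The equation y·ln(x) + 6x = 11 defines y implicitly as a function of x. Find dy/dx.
Apply d/dx to both sides, remembering that y depends on x. Each occurrence of y therefore brings in a y' = dy/dx via the chain rule.

With F(x, y) equal to the left-hand side minus the right, differentiate F term by term:
  d/dx[6x] = 6
  d/dx[y·ln(x)] = y'·ln(x) + y/x
  d/dx[-11] = 0
Adding these up, d/dx[F] = 0 becomes
  (6 + y/x) + (ln(x))·y' = 0,
so isolating y',
  dy/dx = -(6 + y/x)/(ln(x))
        = -((6x + y)/x)/(ln(x)) = (-6x - y)/(x·ln(x))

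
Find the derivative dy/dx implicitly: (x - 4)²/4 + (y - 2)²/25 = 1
Apply d/dx to both sides, remembering that y depends on x. Each occurrence of y therefore brings in a y' = dy/dx via the chain rule.

With F(x, y) equal to the left-hand side minus the right, differentiate F term by term:
  d/dx[(x - 4)^2/4] = x/2 - 2
  d/dx[(y - 2)^2/25] = 2·y'(y - 2)/25
  d/dx[-1] = 0
Adding these up, d/dx[F] = 0 becomes
  (x/2 - 2) + (2y/25 - 4/25)·y' = 0,
so isolating y',
  dy/dx = -(x/2 - 2)/(2y/25 - 4/25)
        = -((x - 4)/2)/(2(y - 2)/25) = 25(4 - x)/(4(y - 2))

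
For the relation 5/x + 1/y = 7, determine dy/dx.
Take d/dx of both sides. Since y is implicitly a function of x, the chain rule attaches a y' = dy/dx factor whenever we differentiate through y.

Set F(x, y) = (left side) − (right side), so the curve is F = 0. Differentiating each term of F:
  d/dx[1/y] = -y'/y^2
  d/dx[5/x] = -5/x^2
  d/dx[-7] = 0

Collecting, the y'-free part is the partial derivative in x and the y' coefficient is the partial derivative in y:
  ∂F/∂x = -5/x^2
  ∂F/∂y = -1/y^2

so d/dx[F(x, y(x))] = ∂F/∂x + (∂F/∂y)·y' = 0. Rearranging,
  dy/dx = -(∂F/∂x)/(∂F/∂y) = -(-5/x^2)/(-1/y^2) = -5y^2/x^2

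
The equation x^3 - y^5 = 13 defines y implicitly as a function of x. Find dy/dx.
Take d/dx of both sides. Since y is implicitly a function of x, the chain rule attaches a y' = dy/dx factor whenever we differentiate through y.

Set F(x, y) = (left side) − (right side), so the curve is F = 0. Differentiating each term of F:
  d/dx[x^3] = 3x^2
  d/dx[-y^5] = -5y^4·y'
  d/dx[-13] = 0

Collecting, the y'-free part is the partial derivative in x and the y' coefficient is the partial derivative in y:
  ∂F/∂x = 3x^2
  ∂F/∂y = -5y^4

so d/dx[F(x, y(x))] = ∂F/∂x + (∂F/∂y)·y' = 0. Rearranging,
  dy/dx = -(∂F/∂x)/(∂F/∂y) = -(3x^2)/(-5y^4) = 3x^2/(5y^4)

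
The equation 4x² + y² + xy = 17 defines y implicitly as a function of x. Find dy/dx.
Differentiate both sides with respect to x, treating y as y(x). By the chain rule, any term containing y contributes a factor of y' = dy/dx when we differentiate it.

Move every term to one side and write the relation as F(x, y) = 0. Term by term,
  d/dx[4x^2] = 8x
  d/dx[xy] = x·y' + y
  d/dx[y^2] = 2y·y'
  d/dx[-17] = 0

The pieces without y' make up ∂F/∂x and the coefficient of y' is ∂F/∂y:
  ∂F/∂x = 8x + y,
  ∂F/∂y = x + 2y.

Since d/dx[F] = ∂F/∂x + (∂F/∂y)·y' = 0, solve for y':
  (∂F/∂y)·y' = -∂F/∂x
  dy/dx = -(∂F/∂x)/(∂F/∂y) = -(8x + y)/(x + 2y) = (-8x - y)/(x + 2y)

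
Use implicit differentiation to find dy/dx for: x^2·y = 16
Differentiate both sides with respect to x, treating y as y(x). By the chain rule, any term containing y contributes a factor of y' = dy/dx when we differentiate it.

Move every term to one side and write the relation as F(x, y) = 0. Term by term,
  d/dx[x^2y] = x^2·y' + 2xy
  d/dx[-16] = 0

The pieces without y' make up ∂F/∂x and the coefficient of y' is ∂F/∂y:
  ∂F/∂x = 2xy,
  ∂F/∂y = x^2.

Since d/dx[F] = ∂F/∂x + (∂F/∂y)·y' = 0, solve for y':
  (∂F/∂y)·y' = -∂F/∂x
  dy/dx = -(∂F/∂x)/(∂F/∂y) = -(2xy)/(x^2) = -2y/x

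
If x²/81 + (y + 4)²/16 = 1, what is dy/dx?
Apply d/dx to both sides, remembering that y depends on x. Each occurrence of y therefore brings in a y' = dy/dx via the chain rule.

With F(x, y) equal to the left-hand side minus the right, differentiate F term by term:
  d/dx[x^2/81] = 2x/81
  d/dx[(y + 4)^2/16] = y'(y + 4)/8
  d/dx[-1] = 0
Adding these up, d/dx[F] = 0 becomes
  (2x/81) + (y/8 + 1/2)·y' = 0,
so isolating y',
  dy/dx = -(2x/81)/(y/8 + 1/2)
        = -(2x/81)/((y + 4)/8) = -16x/(81y + 324)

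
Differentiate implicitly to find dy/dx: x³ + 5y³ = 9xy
Differentiate both sides with respect to x, treating y as y(x). By the chain rule, any term containing y contributes a factor of y' = dy/dx when we differentiate it.

Move every term to one side and write the relation as F(x, y) = 0. Term by term,
  d/dx[x^3] = 3x^2
  d/dx[-9xy] = -9x·y' - 9y
  d/dx[5y^3] = 15y^2·y'

The pieces without y' make up ∂F/∂x and the coefficient of y' is ∂F/∂y:
  ∂F/∂x = 3x^2 - 9y,
  ∂F/∂y = -9x + 15y^2.

Since d/dx[F] = ∂F/∂x + (∂F/∂y)·y' = 0, solve for y':
  (∂F/∂y)·y' = -∂F/∂x
  dy/dx = -(∂F/∂x)/(∂F/∂y) = -(3x^2 - 9y)/(-9x + 15y^2) = (x^2 - 3y)/(3x - 5y^2)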